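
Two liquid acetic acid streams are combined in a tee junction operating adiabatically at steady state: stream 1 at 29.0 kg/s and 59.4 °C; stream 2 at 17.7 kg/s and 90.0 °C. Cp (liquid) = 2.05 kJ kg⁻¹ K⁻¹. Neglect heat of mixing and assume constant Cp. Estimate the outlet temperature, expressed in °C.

Adiabatic, steady state ⇒ Σ ṁᵢCp,ᵢ(T_out − Tᵢ) = 0
T_out = Σ ṁᵢCp,ᵢTᵢ / Σ ṁᵢCp,ᵢ
      = 6797 / 95.735 = 70.998 °C

T_out = 71.0 °C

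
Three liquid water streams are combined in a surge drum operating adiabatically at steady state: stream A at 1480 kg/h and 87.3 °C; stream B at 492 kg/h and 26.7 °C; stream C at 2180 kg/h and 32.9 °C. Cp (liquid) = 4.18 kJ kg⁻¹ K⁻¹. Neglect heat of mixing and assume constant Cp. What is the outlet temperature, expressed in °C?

No heat crosses the boundary, so H_out = H_in.
T_out = Σ ṁᵢCp,ᵢTᵢ / Σ ṁᵢCp,ᵢ
      = 894780 / 17355 = 51.556 °C

T_out = 51.6 °C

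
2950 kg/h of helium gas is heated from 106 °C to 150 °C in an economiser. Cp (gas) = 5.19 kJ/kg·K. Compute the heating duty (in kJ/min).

Q = ṁ·Cp·ΔT = 2950 × 5.19 × (150 − 106) = 673660 kJ/h
Converting: 673660 / 3600 s = 187.13 kW
Heating duty = 11228 kJ/min

Q = 11200 kJ/min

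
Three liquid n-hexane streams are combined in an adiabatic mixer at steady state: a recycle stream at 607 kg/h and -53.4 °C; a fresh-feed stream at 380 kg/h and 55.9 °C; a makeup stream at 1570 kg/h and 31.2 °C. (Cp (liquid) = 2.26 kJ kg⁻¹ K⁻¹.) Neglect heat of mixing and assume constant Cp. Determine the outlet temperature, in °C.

Energy balance with Q = 0: Σ ṁᵢCp,ᵢ(T_out − Tᵢ) = 0
T_out = Σ ṁᵢCp,ᵢTᵢ / Σ ṁᵢCp,ᵢ
      = 85456 / 5778.8 = 14.788 °C

T_out = 14.8 °C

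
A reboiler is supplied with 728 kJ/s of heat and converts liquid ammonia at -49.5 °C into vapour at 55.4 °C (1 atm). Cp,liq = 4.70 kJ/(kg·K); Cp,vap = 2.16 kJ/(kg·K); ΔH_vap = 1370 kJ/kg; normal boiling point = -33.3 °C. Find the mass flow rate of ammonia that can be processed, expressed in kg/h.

ṁ = 1600 kg/h

Δh = 4.70×(-33.3−-49.5) + 1370 + 2.16×(55.4−-33.3) = 1637.7 kJ/kg
Q = 728 kJ/s = 728 kJ/s = 2.6208e+06 kJ/h
ṁ = Q/Δh = 2.6208e+06 / 1637.7 = 1600.3 kg/h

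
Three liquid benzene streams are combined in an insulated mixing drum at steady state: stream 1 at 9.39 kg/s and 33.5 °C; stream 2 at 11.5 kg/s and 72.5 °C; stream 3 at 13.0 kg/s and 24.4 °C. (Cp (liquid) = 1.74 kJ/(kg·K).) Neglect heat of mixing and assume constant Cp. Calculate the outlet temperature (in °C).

Adiabatic, steady state ⇒ Σ ṁᵢCp,ᵢ(T_out − Tᵢ) = 0
Σ ṁᵢCp,ᵢTᵢ = 9.39×1.74×33.5 + 11.5×1.74×72.5 + 13.0×1.74×24.4 = 2550
Σ ṁᵢCp,ᵢ = 9.39×1.74 + 11.5×1.74 + 13.0×1.74 = 58.969
T_out = 2550 / 58.969 = 43.243 °C

T_out = 43.2 °C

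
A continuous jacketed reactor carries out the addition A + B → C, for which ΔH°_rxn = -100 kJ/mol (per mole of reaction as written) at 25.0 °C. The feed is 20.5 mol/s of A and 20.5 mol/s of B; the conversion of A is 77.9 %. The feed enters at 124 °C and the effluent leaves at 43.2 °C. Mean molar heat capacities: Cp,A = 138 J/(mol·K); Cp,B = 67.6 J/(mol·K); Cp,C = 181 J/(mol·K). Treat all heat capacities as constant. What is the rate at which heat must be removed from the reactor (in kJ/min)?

Extent of reaction ξ = 0.779 × 20.5 = 15.97 mol/s
Reaction term: ξ·ΔH°_rxn = 15.97 × -100 = -1597 kJ/s
Sensible, feed 124→25 °C: -417.27 kJ/s
Outlet flows (mol/s): A 4.5305, B 4.5305, C 15.97
Sensible, products 25→43.2 °C: 69.559 kJ/s
Q = ΔH = -1944.7 kJ/s = -1944.7 kW
Heat removed = 116680 kJ/min

Q_out = 117000 kJ/min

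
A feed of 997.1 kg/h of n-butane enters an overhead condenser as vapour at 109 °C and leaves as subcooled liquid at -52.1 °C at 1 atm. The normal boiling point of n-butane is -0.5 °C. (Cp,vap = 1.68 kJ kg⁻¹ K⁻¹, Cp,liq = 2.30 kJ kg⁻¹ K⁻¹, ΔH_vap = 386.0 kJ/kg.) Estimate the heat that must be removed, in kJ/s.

vapour 109→-0.5 °C: -183.96 kJ/kg
condensation at -0.5 °C: -386 kJ/kg
liquid -0.5→-52.1 °C: -118.68 kJ/kg
Δh = -183.96 + -386 + -118.68 = -688.64 kJ/kg
Q = ṁ·Δh = 997.1 kg/h × -688.64 kJ/kg = -686640 kJ/h
|Q| = 190.73 kW

Q_c = 191 kJ/s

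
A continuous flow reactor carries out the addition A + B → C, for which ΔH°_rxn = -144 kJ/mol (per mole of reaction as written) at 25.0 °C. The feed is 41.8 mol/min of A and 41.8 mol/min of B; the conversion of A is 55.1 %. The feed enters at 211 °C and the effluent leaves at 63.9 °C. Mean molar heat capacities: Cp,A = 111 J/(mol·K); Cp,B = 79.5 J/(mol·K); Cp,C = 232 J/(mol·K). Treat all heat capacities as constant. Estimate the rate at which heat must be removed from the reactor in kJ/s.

Q_out = 74.2 kJ/s

Extent of reaction ξ = 0.551 × 41.8 = 23.032 mol/min
Reaction term: ξ·ΔH°_rxn = 23.032 × -144 = -3316.6 kJ/min
Sensible, feed 211→25 °C: -1481.1 kJ/min
Outlet flows (mol/min): A 18.768, B 18.768, C 23.032
Sensible, products 25→63.9 °C: 346.94 kJ/min
Q = ΔH = -4450.7 kJ/min = -74.179 kW
Heat removed = 74.179 kJ/s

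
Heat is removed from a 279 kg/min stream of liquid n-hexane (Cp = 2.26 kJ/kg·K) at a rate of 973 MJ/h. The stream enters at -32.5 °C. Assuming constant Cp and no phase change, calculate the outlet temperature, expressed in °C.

T_out = -58.2 °C

Q = 973 MJ/h = 16217 kJ/min
ΔT = Q/(ṁ·Cp) = 16217/(279×2.26) = 25.719 K
T_out = -32.5 − 25.719 = -58.219 °C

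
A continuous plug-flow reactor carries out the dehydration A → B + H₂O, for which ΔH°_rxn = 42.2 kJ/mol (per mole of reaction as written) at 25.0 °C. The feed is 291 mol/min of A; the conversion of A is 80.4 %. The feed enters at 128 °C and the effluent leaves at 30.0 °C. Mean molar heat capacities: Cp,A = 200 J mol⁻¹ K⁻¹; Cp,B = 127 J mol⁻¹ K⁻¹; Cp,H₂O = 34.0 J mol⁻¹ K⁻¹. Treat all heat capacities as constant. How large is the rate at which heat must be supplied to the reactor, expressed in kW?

Q_in = 68.7 kW

Extent of reaction ξ = 0.804 × 291 = 233.96 mol/min
Reaction term: ξ·ΔH°_rxn = 233.96 × 42.2 = 9873.3 kJ/min
Sensible, feed 128→25 °C: -5994.6 kJ/min
Outlet flows (mol/min): A 57.036, B 233.96, H₂O 233.96
Sensible, products 25→30.0 °C: 245.38 kJ/min
Q = ΔH = 4124.1 kJ/min = 68.734 kW
Heat supplied = 68.734 kW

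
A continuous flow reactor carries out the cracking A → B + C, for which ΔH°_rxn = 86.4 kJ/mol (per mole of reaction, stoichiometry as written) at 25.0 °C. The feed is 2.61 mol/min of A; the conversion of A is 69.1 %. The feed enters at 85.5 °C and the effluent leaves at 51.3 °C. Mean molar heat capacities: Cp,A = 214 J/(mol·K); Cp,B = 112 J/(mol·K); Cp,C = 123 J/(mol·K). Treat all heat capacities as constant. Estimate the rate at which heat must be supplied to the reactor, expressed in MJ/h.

Extent of reaction ξ = 0.691 × 2.61 = 1.8035 mol/min
Reaction term: ξ·ΔH°_rxn = 1.8035 × 86.4 = 155.82 kJ/min
Sensible, feed 85.5→25 °C: -33.792 kJ/min
Outlet flows (mol/min): A 0.80649, B 1.8035, C 1.8035
Sensible, products 25→51.3 °C: 15.686 kJ/min
Q = ΔH = 137.72 kJ/min = 2.2953 kW
Heat supplied = 8.263 MJ/h

Q_in = 8.26 MJ/h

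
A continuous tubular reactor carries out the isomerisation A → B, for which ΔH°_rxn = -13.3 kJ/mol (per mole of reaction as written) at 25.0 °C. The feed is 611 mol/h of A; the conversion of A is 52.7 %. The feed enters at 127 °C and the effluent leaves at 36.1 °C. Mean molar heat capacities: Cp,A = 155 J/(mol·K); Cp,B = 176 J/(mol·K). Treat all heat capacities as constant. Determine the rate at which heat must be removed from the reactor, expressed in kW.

Extent of reaction ξ = 0.527 × 611 = 322 mol/h
Reaction term: ξ·ΔH°_rxn = 322 × -13.3 = -4282.6 kJ/h
Sensible, feed 127→25 °C: -9659.9 kJ/h
Outlet flows (mol/h): A 289, B 322
Sensible, products 25→36.1 °C: 1126.3 kJ/h
Q = ΔH = -12816 kJ/h = -3.5601 kW
Heat removed = 3.5601 kW

Q_out = 3.56 kW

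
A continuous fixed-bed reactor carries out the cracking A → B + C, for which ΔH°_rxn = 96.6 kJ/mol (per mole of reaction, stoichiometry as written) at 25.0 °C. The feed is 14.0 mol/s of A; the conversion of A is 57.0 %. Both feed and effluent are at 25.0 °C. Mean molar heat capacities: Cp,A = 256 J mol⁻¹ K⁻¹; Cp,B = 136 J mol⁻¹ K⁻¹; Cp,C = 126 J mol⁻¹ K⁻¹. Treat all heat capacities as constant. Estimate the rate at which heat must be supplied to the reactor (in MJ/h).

Extent of reaction ξ = 0.570 × 14.0 = 7.98 mol/s
Reaction term: ξ·ΔH°_rxn = 7.98 × 96.6 = 770.87 kJ/s
Q = ΔH = 770.87 kJ/s = 770.87 kW
Heat supplied = 2775.1 MJ/h

Q_in = 2780 MJ/h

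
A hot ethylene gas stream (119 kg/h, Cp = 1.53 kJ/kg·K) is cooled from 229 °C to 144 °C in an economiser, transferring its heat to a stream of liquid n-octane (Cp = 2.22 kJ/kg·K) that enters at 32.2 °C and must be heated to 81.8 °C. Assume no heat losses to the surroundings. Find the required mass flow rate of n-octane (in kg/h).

Heat released by hot stream: Q = 119 × 1.53 × (229 − 144) = 15476 kJ/h
Energy balance on cold side (adiabatic exchanger): Q = ṁ_c·Cp_c·(T_c,out − T_c,in)
ṁ_c = 15476 / [2.22 × (81.8 − 32.2)] = 140.55 kg/h

ṁ_c = 141 kg/h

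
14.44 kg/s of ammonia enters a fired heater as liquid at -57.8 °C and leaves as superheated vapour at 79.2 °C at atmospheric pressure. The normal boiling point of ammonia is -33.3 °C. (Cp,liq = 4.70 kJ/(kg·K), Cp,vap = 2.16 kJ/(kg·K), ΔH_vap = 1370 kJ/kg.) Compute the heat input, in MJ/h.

liquid -57.8→-33.3 °C: 115.15 kJ/kg
vaporisation at -33.3 °C: 1370 kJ/kg
vapour -33.3→79.2 °C: 243 kJ/kg
Δh = 115.15 + 1370 + 243 = 1728.2 kJ/kg
Q = ṁ·Δh = 14.44 kg/s × 1728.2 kJ/kg = 24954 kJ/s
|Q| = 24954 kW = 89836 MJ/h

Q = 89800 MJ/h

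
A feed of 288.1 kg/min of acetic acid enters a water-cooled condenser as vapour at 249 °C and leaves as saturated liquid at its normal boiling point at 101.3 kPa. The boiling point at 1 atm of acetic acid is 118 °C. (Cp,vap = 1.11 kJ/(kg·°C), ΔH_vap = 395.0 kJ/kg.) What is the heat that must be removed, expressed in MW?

vapour 249→118 °C: -145.41 kJ/kg
condensation at 118 °C: -395 kJ/kg
Δh = -145.41 + -395 = -540.41 kJ/kg
Q = ṁ·Δh = 288.1 kg/min × -540.41 kJ/kg = -155690 kJ/min
|Q| = 2594.9 kW = 2.5949 MW

Q_c = 2.59 MW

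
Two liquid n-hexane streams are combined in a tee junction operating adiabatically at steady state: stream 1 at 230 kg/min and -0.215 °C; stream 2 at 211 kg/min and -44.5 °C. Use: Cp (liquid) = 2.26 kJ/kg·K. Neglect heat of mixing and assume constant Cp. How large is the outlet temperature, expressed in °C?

Adiabatic, steady state ⇒ Σ ṁᵢCp,ᵢ(T_out − Tᵢ) = 0
Σ ṁᵢCp,ᵢTᵢ = 230×2.26×-0.215 + 211×2.26×-44.5 = -21332
Σ ṁᵢCp,ᵢ = 230×2.26 + 211×2.26 = 996.66
T_out = -21332 / 996.66 = -21.404 °C

T_out = -21.4 °C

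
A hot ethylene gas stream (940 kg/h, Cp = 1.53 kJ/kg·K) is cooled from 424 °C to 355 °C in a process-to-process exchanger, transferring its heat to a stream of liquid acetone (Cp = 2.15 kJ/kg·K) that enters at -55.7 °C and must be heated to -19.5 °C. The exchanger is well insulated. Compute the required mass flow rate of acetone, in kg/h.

ṁ_c = 1280 kg/h

Heat released by hot stream: Q = 940 × 1.53 × (424 − 355) = 99236 kJ/h
Energy balance on cold side (adiabatic exchanger): Q = ṁ_c·Cp_c·(T_c,out − T_c,in)
ṁ_c = 99236 / [2.15 × (-19.5 − -55.7)] = 1275 kg/h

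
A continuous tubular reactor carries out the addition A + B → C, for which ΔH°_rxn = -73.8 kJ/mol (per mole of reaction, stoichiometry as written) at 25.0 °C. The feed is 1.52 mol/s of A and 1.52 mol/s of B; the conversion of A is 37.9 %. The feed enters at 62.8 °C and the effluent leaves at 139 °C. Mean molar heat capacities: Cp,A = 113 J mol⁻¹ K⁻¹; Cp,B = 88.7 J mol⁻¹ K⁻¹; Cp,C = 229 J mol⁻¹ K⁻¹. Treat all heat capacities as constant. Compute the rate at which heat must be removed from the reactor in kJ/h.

Extent of reaction ξ = 0.379 × 1.52 = 0.57608 mol/s
Reaction term: ξ·ΔH°_rxn = 0.57608 × -73.8 = -42.515 kJ/s
Sensible, feed 62.8→25 °C: -11.589 kJ/s
Outlet flows (mol/s): A 0.94392, B 0.94392, C 0.57608
Sensible, products 25→139 °C: 36.743 kJ/s
Q = ΔH = -17.36 kJ/s = -17.36 kW
Heat removed = 62496 kJ/h

Q_out = 62500 kJ/h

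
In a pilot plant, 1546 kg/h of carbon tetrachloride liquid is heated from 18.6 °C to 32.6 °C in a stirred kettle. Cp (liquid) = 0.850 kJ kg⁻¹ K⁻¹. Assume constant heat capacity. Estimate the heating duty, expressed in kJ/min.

Q = ṁ·Cp·ΔT = 1546 × 0.850 × (32.6 − 18.6) = 18397 kJ/h
Converting: 18397 / 3600 s = 5.1104 kW
Heating duty = 306.62 kJ/min

Q = 307 kJ/min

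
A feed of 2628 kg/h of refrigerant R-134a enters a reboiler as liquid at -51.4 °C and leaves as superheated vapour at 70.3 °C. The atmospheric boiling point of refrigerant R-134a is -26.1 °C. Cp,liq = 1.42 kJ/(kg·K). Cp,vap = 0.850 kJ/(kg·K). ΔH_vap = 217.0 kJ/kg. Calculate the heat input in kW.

liquid -51.4→-26.1 °C: 35.926 kJ/kg
vaporisation at -26.1 °C: 217 kJ/kg
vapour -26.1→70.3 °C: 81.94 kJ/kg
Δh = 35.926 + 217 + 81.94 = 334.87 kJ/kg
Q = ṁ·Δh = 2628 kg/h × 334.87 kJ/kg = 880030 kJ/h
|Q| = 244.45 kW

Q = 244 kW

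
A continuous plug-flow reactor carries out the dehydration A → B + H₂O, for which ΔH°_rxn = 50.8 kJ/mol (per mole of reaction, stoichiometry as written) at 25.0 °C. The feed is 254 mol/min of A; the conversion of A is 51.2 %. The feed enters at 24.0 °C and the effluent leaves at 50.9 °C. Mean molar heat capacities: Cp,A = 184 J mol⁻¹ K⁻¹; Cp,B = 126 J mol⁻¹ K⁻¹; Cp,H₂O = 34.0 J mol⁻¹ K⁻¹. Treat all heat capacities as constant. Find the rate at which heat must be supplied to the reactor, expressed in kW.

Q_in = 130 kW

Extent of reaction ξ = 0.512 × 254 = 130.05 mol/min
Reaction term: ξ·ΔH°_rxn = 130.05 × 50.8 = 6606.4 kJ/min
Sensible, feed 24.0→25 °C: 46.736 kJ/min
Outlet flows (mol/min): A 123.95, B 130.05, H₂O 130.05
Sensible, products 25→50.9 °C: 1129.6 kJ/min
Q = ΔH = 7782.8 kJ/min = 129.71 kW
Heat supplied = 129.71 kW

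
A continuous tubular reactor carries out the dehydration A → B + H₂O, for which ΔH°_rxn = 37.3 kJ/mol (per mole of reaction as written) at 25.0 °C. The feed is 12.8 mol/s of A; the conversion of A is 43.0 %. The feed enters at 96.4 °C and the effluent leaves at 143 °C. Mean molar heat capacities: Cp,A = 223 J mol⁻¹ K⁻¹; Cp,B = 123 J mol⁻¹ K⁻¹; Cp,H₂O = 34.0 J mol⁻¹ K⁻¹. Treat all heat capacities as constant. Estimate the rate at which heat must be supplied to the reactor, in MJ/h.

Extent of reaction ξ = 0.430 × 12.8 = 5.504 mol/s
Reaction term: ξ·ΔH°_rxn = 5.504 × 37.3 = 205.3 kJ/s
Sensible, feed 96.4→25 °C: -203.8 kJ/s
Outlet flows (mol/s): A 7.296, B 5.504, H₂O 5.504
Sensible, products 25→143 °C: 293.95 kJ/s
Q = ΔH = 295.45 kJ/s = 295.45 kW
Heat supplied = 1063.6 MJ/h

Q_in = 1060 MJ/h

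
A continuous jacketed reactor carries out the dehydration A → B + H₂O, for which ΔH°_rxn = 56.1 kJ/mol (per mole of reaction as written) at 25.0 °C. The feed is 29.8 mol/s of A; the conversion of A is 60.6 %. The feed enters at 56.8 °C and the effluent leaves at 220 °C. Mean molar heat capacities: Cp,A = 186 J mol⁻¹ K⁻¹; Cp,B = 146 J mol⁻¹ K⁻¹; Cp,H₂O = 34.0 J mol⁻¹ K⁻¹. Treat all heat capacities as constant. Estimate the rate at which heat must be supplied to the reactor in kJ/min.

Q_in = 114000 kJ/min

Extent of reaction ξ = 0.606 × 29.8 = 18.059 mol/s
Reaction term: ξ·ΔH°_rxn = 18.059 × 56.1 = 1013.1 kJ/s
Sensible, feed 56.8→25 °C: -176.26 kJ/s
Outlet flows (mol/s): A 11.741, B 18.059, H₂O 18.059
Sensible, products 25→220 °C: 1059.7 kJ/s
Q = ΔH = 1896.6 kJ/s = 1896.6 kW
Heat supplied = 113790 kJ/min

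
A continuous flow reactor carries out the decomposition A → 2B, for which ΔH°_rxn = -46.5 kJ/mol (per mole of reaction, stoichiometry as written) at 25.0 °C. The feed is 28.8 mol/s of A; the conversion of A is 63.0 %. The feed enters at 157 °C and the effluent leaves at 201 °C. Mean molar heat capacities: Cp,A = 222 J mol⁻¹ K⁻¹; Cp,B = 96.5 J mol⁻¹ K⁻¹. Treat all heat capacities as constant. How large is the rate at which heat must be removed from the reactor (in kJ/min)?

Q_out = 39300 kJ/min

Extent of reaction ξ = 0.630 × 28.8 = 18.144 mol/s
Reaction term: ξ·ΔH°_rxn = 18.144 × -46.5 = -843.7 kJ/s
Sensible, feed 157→25 °C: -843.96 kJ/s
Outlet flows (mol/s): A 10.656, B 36.288
Sensible, products 25→201 °C: 1032.7 kJ/s
Q = ΔH = -654.98 kJ/s = -654.98 kW
Heat removed = 39299 kJ/min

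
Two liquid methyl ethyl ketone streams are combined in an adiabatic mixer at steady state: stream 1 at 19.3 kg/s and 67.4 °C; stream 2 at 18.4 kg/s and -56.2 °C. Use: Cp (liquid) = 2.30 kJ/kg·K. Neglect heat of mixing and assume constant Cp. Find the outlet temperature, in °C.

Energy balance with Q = 0: Σ ṁᵢCp,ᵢ(T_out − Tᵢ) = 0
T_out = Σ ṁᵢCp,ᵢTᵢ / Σ ṁᵢCp,ᵢ
      = 613.5 / 86.71 = 7.0753 °C

T_out = 7.08 °C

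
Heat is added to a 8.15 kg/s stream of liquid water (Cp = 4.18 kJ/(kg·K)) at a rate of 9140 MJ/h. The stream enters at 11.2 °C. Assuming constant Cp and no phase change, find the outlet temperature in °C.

T_out = 85.7 °C

Q = 9140 MJ/h = 2538.9 kJ/s
ΔT = Q/(ṁ·Cp) = 2538.9/(8.15×4.18) = 74.526 K
T_out = 11.2 + 74.526 = 85.726 °C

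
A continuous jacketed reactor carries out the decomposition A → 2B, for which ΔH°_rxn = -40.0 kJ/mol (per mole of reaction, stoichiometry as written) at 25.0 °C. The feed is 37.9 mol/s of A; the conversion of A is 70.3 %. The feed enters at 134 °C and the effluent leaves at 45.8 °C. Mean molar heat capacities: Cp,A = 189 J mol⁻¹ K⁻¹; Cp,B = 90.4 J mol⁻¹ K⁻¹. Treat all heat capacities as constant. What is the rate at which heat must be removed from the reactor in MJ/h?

Q_out = 6130 MJ/h

Extent of reaction ξ = 0.703 × 37.9 = 26.644 mol/s
Reaction term: ξ·ΔH°_rxn = 26.644 × -40.0 = -1065.7 kJ/s
Sensible, feed 134→25 °C: -780.78 kJ/s
Outlet flows (mol/s): A 11.256, B 53.287
Sensible, products 25→45.8 °C: 144.45 kJ/s
Q = ΔH = -1702.1 kJ/s = -1702.1 kW
Heat removed = 6127.5 MJ/h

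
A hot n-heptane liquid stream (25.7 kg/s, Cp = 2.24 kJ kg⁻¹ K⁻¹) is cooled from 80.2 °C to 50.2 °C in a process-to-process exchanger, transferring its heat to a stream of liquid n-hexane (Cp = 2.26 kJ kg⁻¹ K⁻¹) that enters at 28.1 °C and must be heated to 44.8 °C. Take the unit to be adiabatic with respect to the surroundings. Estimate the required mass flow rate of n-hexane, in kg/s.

ṁ_c = 45.8 kg/s

Heat released by hot stream: Q = 25.7 × 2.24 × (80.2 − 50.2) = 1727 kJ/s
Energy balance on cold side (adiabatic exchanger): Q = ṁ_c·Cp_c·(T_c,out − T_c,in)
ṁ_c = 1727 / [2.26 × (44.8 − 28.1)] = 45.759 kg/s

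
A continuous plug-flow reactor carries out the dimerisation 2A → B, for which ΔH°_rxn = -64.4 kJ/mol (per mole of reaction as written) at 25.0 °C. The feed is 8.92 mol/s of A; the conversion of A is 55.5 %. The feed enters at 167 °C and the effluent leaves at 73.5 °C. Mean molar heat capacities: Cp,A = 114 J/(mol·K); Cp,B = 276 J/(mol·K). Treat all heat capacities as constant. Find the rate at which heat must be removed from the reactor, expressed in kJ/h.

Extent of reaction ξ = 0.555 × 8.92 / 2 = 2.4753 mol/s
Reaction term: ξ·ΔH°_rxn = 2.4753 × -64.4 = -159.41 kJ/s
Sensible, feed 167→25 °C: -144.4 kJ/s
Outlet flows (mol/s): A 3.9694, B 2.4753
Sensible, products 25→73.5 °C: 55.081 kJ/s
Q = ΔH = -248.73 kJ/s = -248.73 kW
Heat removed = 895410 kJ/h

Q_out = 895000 kJ/h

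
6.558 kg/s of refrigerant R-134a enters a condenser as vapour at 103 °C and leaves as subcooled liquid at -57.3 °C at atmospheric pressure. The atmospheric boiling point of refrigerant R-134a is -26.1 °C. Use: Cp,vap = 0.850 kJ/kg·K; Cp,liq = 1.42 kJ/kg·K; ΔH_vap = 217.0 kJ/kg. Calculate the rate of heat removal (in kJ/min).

vapour 103→-26.1 °C: -109.73 kJ/kg
condensation at -26.1 °C: -217 kJ/kg
liquid -26.1→-57.3 °C: -44.304 kJ/kg
Δh = -109.73 + -217 + -44.304 = -371.04 kJ/kg
Q = ṁ·Δh = 6.558 kg/s × -371.04 kJ/kg = -2433.3 kJ/s
|Q| = 2433.3 kW = 146000 kJ/min

Q_c = 146000 kJ/min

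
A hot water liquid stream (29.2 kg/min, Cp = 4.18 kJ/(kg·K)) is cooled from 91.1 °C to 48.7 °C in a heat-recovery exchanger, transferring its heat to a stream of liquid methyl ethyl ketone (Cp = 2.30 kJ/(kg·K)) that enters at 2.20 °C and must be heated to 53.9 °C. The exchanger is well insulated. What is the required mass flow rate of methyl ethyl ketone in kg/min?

Heat released by hot stream: Q = 29.2 × 4.18 × (91.1 − 48.7) = 5175.2 kJ/min
Energy balance on cold side (adiabatic exchanger): Q = ṁ_c·Cp_c·(T_c,out − T_c,in)
ṁ_c = 5175.2 / [2.30 × (53.9 − 2.20)] = 43.522 kg/min

ṁ_c = 43.5 kg/min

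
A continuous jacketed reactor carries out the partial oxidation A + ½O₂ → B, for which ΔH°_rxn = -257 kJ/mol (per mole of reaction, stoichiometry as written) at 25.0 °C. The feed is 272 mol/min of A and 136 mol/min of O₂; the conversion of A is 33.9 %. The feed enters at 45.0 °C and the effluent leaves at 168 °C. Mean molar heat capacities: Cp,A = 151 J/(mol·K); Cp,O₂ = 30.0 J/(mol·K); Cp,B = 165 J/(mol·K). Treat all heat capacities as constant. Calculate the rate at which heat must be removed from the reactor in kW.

Q_out = 303 kW

Extent of reaction ξ = 0.339 × 272 = 92.208 mol/min
Reaction term: ξ·ΔH°_rxn = 92.208 × -257 = -23697 kJ/min
Sensible, feed 45.0→25 °C: -903.04 kJ/min
Outlet flows (mol/min): A 179.79, O₂ 89.896, B 92.208
Sensible, products 25→168 °C: 6443.6 kJ/min
Q = ΔH = -18157 kJ/min = -302.62 kW
Heat removed = 302.62 kW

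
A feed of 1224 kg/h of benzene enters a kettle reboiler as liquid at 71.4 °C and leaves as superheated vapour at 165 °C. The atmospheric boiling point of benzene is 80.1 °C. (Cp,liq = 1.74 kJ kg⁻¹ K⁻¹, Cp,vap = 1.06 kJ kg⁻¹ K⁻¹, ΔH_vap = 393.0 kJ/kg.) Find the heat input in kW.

Q = 169 kW

liquid 71.4→80.1 °C: 15.138 kJ/kg
vaporisation at 80.1 °C: 393 kJ/kg
vapour 80.1→165 °C: 89.994 kJ/kg
Δh = 15.138 + 393 + 89.994 = 498.13 kJ/kg
Q = ṁ·Δh = 1224 kg/h × 498.13 kJ/kg = 609710 kJ/h
|Q| = 169.36 kW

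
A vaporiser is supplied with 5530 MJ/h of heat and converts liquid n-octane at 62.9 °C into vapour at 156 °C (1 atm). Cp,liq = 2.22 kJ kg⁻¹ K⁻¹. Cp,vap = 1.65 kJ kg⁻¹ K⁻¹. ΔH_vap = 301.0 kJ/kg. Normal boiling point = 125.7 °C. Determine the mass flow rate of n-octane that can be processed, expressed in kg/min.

ṁ = 188 kg/min

Δh = 2.22×(125.7−62.9) + 301.0 + 1.65×(156−125.7) = 490.41 kJ/kg
Q = 5530 MJ/h = 1536.1 kJ/s = 92167 kJ/min
ṁ = Q/Δh = 92167 / 490.41 = 187.94 kg/min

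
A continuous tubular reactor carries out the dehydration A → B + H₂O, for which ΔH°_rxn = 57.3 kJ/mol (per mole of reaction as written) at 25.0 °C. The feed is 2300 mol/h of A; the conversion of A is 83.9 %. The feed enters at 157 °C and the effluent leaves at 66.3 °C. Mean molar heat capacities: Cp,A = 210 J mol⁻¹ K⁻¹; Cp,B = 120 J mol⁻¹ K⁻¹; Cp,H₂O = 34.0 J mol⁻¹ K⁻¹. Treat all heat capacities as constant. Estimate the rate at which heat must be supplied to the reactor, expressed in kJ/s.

Extent of reaction ξ = 0.839 × 2300 = 1929.7 mol/h
Reaction term: ξ·ΔH°_rxn = 1929.7 × 57.3 = 110570 kJ/h
Sensible, feed 157→25 °C: -63756 kJ/h
Outlet flows (mol/h): A 370.3, B 1929.7, H₂O 1929.7
Sensible, products 25→66.3 °C: 15485 kJ/h
Q = ΔH = 62301 kJ/h = 17.306 kW
Heat supplied = 17.306 kJ/s

Q_in = 17.3 kJ/s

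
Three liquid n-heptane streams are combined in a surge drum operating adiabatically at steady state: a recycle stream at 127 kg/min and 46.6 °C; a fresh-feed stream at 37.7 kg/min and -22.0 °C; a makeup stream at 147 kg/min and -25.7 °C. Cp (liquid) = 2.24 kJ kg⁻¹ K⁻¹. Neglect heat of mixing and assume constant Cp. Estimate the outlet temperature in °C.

No heat crosses the boundary, so H_out = H_in.
T_out = Σ ṁᵢCp,ᵢTᵢ / Σ ṁᵢCp,ᵢ
      = 2936.4 / 698.21 = 4.2056 °C

T_out = 4.21 °C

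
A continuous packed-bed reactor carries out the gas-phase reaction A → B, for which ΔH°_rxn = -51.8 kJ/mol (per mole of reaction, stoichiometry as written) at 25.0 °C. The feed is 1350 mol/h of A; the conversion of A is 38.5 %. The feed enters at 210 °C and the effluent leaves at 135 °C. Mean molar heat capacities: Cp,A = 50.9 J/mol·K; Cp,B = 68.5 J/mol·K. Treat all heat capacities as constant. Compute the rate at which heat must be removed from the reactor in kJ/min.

Q_out = 518 kJ/min

Extent of reaction ξ = 0.385 × 1350 = 519.75 mol/h
Reaction term: ξ·ΔH°_rxn = 519.75 × -51.8 = -26923 kJ/h
Sensible, feed 210→25 °C: -12712 kJ/h
Outlet flows (mol/h): A 830.25, B 519.75
Sensible, products 25→135 °C: 8564.9 kJ/h
Q = ΔH = -31070 kJ/h = -8.6307 kW
Heat removed = 517.84 kJ/min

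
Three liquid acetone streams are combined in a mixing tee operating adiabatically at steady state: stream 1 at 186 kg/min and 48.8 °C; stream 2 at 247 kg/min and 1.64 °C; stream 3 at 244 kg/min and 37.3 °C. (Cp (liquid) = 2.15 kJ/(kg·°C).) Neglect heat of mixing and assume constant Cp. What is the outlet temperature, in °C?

T_out = 27.4 °C

Adiabatic, steady state ⇒ Σ ṁᵢCp,ᵢ(T_out − Tᵢ) = 0
T_out = Σ ṁᵢCp,ᵢTᵢ / Σ ṁᵢCp,ᵢ
      = 39954 / 1455.5 = 27.449 °C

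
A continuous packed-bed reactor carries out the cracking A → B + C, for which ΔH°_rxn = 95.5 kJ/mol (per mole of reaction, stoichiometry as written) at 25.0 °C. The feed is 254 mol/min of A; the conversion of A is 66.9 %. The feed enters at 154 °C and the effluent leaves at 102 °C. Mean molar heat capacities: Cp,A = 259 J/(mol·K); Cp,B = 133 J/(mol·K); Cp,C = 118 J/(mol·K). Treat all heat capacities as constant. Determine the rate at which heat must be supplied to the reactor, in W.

Q_in = 212000 W

Extent of reaction ξ = 0.669 × 254 = 169.93 mol/min
Reaction term: ξ·ΔH°_rxn = 169.93 × 95.5 = 16228 kJ/min
Sensible, feed 154→25 °C: -8486.4 kJ/min
Outlet flows (mol/min): A 84.074, B 169.93, C 169.93
Sensible, products 25→102 °C: 4960.8 kJ/min
Q = ΔH = 12702 kJ/min = 211.71 kW
Heat supplied = 211710 W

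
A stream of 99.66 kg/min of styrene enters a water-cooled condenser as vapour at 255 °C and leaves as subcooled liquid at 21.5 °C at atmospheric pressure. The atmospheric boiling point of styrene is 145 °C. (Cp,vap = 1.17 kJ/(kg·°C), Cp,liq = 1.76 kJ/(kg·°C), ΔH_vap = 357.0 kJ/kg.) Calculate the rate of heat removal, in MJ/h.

vapour 255→145 °C: -128.7 kJ/kg
condensation at 145 °C: -357 kJ/kg
liquid 145→21.5 °C: -217.36 kJ/kg
Δh = -128.7 + -357 + -217.36 = -703.06 kJ/kg
Q = ṁ·Δh = 99.66 kg/min × -703.06 kJ/kg = -70067 kJ/min
|Q| = 1167.8 kW = 4204 MJ/h

Q_c = 4200 MJ/h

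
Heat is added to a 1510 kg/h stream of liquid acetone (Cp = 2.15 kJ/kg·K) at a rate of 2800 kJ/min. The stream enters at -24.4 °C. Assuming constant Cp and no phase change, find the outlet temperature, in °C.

T_out = 27.3 °C

Q = 2800 kJ/min = 168000 kJ/h
ΔT = Q/(ṁ·Cp) = 168000/(1510×2.15) = 51.748 K
T_out = -24.4 + 51.748 = 27.348 °C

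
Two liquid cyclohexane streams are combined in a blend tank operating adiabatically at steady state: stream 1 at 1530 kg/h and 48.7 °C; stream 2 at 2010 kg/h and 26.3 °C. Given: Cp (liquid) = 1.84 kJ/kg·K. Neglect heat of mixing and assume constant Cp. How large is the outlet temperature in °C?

Adiabatic, steady state ⇒ Σ ṁᵢCp,ᵢ(T_out − Tᵢ) = 0
Σ ṁᵢCp,ᵢTᵢ = 1530×1.84×48.7 + 2010×1.84×26.3 = 234370
Σ ṁᵢCp,ᵢ = 1530×1.84 + 2010×1.84 = 6513.6
T_out = 234370 / 6513.6 = 35.981 °C

T_out = 36.0 °C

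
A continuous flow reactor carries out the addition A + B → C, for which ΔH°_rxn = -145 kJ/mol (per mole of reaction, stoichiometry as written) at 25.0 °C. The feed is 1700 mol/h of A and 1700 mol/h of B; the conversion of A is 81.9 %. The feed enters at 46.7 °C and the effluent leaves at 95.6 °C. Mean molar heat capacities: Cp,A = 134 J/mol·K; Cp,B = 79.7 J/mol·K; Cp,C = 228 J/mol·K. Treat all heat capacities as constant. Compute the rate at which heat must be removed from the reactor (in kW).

Q_out = 50.8 kW

Extent of reaction ξ = 0.819 × 1700 = 1392.3 mol/h
Reaction term: ξ·ΔH°_rxn = 1392.3 × -145 = -201880 kJ/h
Sensible, feed 46.7→25 °C: -7883.4 kJ/h
Outlet flows (mol/h): A 307.7, B 307.7, C 1392.3
Sensible, products 25→95.6 °C: 27054 kJ/h
Q = ΔH = -182710 kJ/h = -50.754 kW
Heat removed = 50.754 kW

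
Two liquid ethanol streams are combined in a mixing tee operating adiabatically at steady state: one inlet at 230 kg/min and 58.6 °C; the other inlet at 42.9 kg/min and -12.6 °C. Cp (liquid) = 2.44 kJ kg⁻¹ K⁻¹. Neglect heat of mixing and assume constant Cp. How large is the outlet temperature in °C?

No heat crosses the boundary, so H_out = H_in.
T_out = Σ ṁᵢCp,ᵢTᵢ / Σ ṁᵢCp,ᵢ
      = 31567 / 665.88 = 47.407 °C

T_out = 47.4 °C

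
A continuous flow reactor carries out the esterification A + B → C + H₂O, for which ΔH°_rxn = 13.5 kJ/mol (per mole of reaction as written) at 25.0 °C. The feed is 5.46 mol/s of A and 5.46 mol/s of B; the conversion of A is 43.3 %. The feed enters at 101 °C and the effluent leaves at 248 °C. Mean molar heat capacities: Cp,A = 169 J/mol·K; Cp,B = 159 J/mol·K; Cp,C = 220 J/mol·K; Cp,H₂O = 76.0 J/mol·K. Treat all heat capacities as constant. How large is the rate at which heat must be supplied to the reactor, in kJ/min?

Extent of reaction ξ = 0.433 × 5.46 = 2.3642 mol/s
Reaction term: ξ·ΔH°_rxn = 2.3642 × 13.5 = 31.916 kJ/s
Sensible, feed 101→25 °C: -136.11 kJ/s
Outlet flows (mol/s): A 3.0958, B 3.0958, C 2.3642, H₂O 2.3642
Sensible, products 25→248 °C: 382.5 kJ/s
Q = ΔH = 278.31 kJ/s = 278.31 kW
Heat supplied = 16698 kJ/min

Q_in = 16700 kJ/min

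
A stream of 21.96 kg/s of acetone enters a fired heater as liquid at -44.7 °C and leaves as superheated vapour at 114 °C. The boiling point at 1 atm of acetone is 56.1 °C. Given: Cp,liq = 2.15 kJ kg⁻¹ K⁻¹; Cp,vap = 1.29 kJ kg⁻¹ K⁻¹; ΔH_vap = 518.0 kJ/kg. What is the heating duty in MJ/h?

liquid -44.7→56.1 °C: 216.72 kJ/kg
vaporisation at 56.1 °C: 518 kJ/kg
vapour 56.1→114 °C: 74.691 kJ/kg
Δh = 216.72 + 518 + 74.691 = 809.41 kJ/kg
Q = ṁ·Δh = 21.96 kg/s × 809.41 kJ/kg = 17775 kJ/s
|Q| = 17775 kW = 63989 MJ/h

Q = 64000 MJ/h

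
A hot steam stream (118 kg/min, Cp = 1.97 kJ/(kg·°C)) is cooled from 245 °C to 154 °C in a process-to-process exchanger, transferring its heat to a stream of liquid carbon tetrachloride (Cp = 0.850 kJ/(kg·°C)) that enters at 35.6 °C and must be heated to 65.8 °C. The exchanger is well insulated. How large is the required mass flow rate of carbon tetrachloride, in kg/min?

ṁ_c = 824 kg/min

Heat released by hot stream: Q = 118 × 1.97 × (245 − 154) = 21154 kJ/min
Energy balance on cold side (adiabatic exchanger): Q = ṁ_c·Cp_c·(T_c,out − T_c,in)
ṁ_c = 21154 / [0.850 × (65.8 − 35.6)] = 824.07 kg/min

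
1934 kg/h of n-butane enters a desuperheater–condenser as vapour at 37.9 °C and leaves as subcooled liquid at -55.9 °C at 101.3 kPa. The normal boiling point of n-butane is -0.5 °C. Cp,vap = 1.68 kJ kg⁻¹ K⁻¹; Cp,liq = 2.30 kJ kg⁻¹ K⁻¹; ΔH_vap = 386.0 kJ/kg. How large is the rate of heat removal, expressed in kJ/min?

vapour 37.9→-0.5 °C: -64.512 kJ/kg
condensation at -0.5 °C: -386 kJ/kg
liquid -0.5→-55.9 °C: -127.42 kJ/kg
Δh = -64.512 + -386 + -127.42 = -577.93 kJ/kg
Q = ṁ·Δh = 1934 kg/h × -577.93 kJ/kg = -1.1177e+06 kJ/h
|Q| = 310.48 kW = 18629 kJ/min

Q_c = 18600 kJ/min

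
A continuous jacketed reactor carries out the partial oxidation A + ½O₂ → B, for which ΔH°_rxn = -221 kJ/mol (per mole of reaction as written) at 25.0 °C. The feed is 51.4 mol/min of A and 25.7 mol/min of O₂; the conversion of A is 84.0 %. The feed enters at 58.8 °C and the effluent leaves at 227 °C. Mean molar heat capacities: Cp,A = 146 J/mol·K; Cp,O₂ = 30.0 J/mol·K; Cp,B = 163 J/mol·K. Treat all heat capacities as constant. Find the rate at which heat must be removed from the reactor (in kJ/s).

Q_out = 136 kJ/s

Extent of reaction ξ = 0.840 × 51.4 = 43.176 mol/min
Reaction term: ξ·ΔH°_rxn = 43.176 × -221 = -9541.9 kJ/min
Sensible, feed 58.8→25 °C: -279.71 kJ/min
Outlet flows (mol/min): A 8.224, O₂ 4.112, B 43.176
Sensible, products 25→227 °C: 1689.1 kJ/min
Q = ΔH = -8132.5 kJ/min = -135.54 kW
Heat removed = 135.54 kJ/s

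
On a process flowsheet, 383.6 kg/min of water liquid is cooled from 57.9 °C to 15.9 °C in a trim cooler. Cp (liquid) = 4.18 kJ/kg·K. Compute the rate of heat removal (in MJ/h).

Q = ṁ·Cp·ΔT = 383.6 × 4.18 × (15.9 − 57.9) = -67345 kJ/min
Converting: 67345 / 60 s = 1122.4 kW
Cooling duty = 4040.7 MJ/h

Q_c = 4040 MJ/h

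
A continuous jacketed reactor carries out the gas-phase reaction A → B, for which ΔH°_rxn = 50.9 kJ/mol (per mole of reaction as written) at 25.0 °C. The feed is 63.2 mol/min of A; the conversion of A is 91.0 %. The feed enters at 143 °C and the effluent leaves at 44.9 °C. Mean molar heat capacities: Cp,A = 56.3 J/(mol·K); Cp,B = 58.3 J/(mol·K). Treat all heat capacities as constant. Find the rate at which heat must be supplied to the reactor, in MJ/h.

Extent of reaction ξ = 0.910 × 63.2 = 57.512 mol/min
Reaction term: ξ·ΔH°_rxn = 57.512 × 50.9 = 2927.4 kJ/min
Sensible, feed 143→25 °C: -419.86 kJ/min
Outlet flows (mol/min): A 5.688, B 57.512
Sensible, products 25→44.9 °C: 73.096 kJ/min
Q = ΔH = 2580.6 kJ/min = 43.01 kW
Heat supplied = 154.84 MJ/h

Q_in = 155 MJ/h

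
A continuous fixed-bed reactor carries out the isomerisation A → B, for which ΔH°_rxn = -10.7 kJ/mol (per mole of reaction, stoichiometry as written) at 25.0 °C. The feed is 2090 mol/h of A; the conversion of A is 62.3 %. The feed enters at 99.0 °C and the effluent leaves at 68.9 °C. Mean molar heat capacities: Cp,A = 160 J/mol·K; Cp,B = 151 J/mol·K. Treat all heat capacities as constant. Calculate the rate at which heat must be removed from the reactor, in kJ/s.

Extent of reaction ξ = 0.623 × 2090 = 1302.1 mol/h
Reaction term: ξ·ΔH°_rxn = 1302.1 × -10.7 = -13932 kJ/h
Sensible, feed 99.0→25 °C: -24746 kJ/h
Outlet flows (mol/h): A 787.93, B 1302.1
Sensible, products 25→68.9 °C: 14166 kJ/h
Q = ΔH = -24512 kJ/h = -6.8089 kW
Heat removed = 6.8089 kJ/s

Q_out = 6.81 kJ/s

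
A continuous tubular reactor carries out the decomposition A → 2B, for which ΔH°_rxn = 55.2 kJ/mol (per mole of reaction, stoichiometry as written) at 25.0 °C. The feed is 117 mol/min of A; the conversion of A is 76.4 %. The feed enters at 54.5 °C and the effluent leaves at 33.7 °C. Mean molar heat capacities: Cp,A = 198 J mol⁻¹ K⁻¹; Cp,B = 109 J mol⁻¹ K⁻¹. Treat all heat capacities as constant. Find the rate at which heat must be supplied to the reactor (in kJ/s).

Extent of reaction ξ = 0.764 × 117 = 89.388 mol/min
Reaction term: ξ·ΔH°_rxn = 89.388 × 55.2 = 4934.2 kJ/min
Sensible, feed 54.5→25 °C: -683.4 kJ/min
Outlet flows (mol/min): A 27.612, B 178.78
Sensible, products 25→33.7 °C: 217.1 kJ/min
Q = ΔH = 4467.9 kJ/min = 74.465 kW
Heat supplied = 74.465 kJ/s

Q_in = 74.5 kJ/s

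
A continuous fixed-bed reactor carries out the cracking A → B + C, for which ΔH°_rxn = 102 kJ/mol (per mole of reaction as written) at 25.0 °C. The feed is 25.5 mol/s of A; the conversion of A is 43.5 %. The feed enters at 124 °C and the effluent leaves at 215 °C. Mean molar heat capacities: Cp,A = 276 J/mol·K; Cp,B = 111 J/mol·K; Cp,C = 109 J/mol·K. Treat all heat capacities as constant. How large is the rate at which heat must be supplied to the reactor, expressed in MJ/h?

Q_in = 5950 MJ/h

Extent of reaction ξ = 0.435 × 25.5 = 11.092 mol/s
Reaction term: ξ·ΔH°_rxn = 11.092 × 102 = 1131.4 kJ/s
Sensible, feed 124→25 °C: -696.76 kJ/s
Outlet flows (mol/s): A 14.408, B 11.092, C 11.092
Sensible, products 25→215 °C: 1219.2 kJ/s
Q = ΔH = 1653.9 kJ/s = 1653.9 kW
Heat supplied = 5953.9 MJ/h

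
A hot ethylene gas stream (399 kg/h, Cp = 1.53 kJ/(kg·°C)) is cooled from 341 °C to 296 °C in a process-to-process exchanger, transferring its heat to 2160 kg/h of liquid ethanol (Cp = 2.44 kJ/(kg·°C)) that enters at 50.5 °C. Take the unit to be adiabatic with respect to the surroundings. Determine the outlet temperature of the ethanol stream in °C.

Heat released by hot stream: Q = 399 × 1.53 × (341 − 296) = 27471 kJ/h
Energy balance on cold side (adiabatic exchanger): Q = ṁ_c·Cp_c·(T_c,out − T_c,in)
T_c,out = 50.5 + 27471/(2160 × 2.44) = 55.712 °C

T_c,out = 55.7 °C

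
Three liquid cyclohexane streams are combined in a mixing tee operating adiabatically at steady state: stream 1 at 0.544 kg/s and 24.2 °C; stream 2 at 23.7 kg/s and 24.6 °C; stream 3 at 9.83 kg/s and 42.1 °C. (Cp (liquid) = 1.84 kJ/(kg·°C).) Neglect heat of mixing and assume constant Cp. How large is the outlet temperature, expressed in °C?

T_out = 29.6 °C

No heat crosses the boundary, so H_out = H_in.
Σ ṁᵢCp,ᵢTᵢ = 0.544×1.84×24.2 + 23.7×1.84×24.6 + 9.83×1.84×42.1 = 1858.5
Σ ṁᵢCp,ᵢ = 0.544×1.84 + 23.7×1.84 + 9.83×1.84 = 62.696
T_out = 1858.5 / 62.696 = 29.642 °C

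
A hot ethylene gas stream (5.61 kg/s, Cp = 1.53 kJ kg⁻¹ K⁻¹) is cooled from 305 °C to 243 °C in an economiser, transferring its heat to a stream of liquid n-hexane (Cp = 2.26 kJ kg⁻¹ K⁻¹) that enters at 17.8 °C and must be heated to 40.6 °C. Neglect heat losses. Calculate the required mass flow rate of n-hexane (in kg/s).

ṁ_c = 10.3 kg/s

Heat released by hot stream: Q = 5.61 × 1.53 × (305 − 243) = 532.16 kJ/s
Energy balance on cold side (adiabatic exchanger): Q = ṁ_c·Cp_c·(T_c,out − T_c,in)
ṁ_c = 532.16 / [2.26 × (40.6 − 17.8)] = 10.328 kg/s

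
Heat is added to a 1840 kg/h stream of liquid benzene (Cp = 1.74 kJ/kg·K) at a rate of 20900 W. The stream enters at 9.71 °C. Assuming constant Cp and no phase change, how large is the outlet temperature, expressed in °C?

Q = 20900 W = 75240 kJ/h
ΔT = Q/(ṁ·Cp) = 75240/(1840×1.74) = 23.501 K
T_out = 9.71 + 23.501 = 33.211 °C

T_out = 33.2 °C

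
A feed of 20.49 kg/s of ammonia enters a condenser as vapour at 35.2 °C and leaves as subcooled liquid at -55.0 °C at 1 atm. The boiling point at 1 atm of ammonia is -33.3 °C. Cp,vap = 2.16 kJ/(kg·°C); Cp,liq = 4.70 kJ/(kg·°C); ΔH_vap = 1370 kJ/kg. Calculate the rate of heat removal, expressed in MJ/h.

Q_c = 119000 MJ/h

vapour 35.2→-33.3 °C: -147.96 kJ/kg
condensation at -33.3 °C: -1370 kJ/kg
liquid -33.3→-55.0 °C: -101.99 kJ/kg
Δh = -147.96 + -1370 + -101.99 = -1620 kJ/kg
Q = ṁ·Δh = 20.49 kg/s × -1620 kJ/kg = -33193 kJ/s
|Q| = 33193 kW = 119490 MJ/h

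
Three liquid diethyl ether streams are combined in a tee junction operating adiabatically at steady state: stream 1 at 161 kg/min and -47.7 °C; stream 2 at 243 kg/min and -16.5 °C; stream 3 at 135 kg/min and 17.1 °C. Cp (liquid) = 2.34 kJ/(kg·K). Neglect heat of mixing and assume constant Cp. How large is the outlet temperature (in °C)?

Energy balance with Q = 0: Σ ṁᵢCp,ᵢ(T_out − Tᵢ) = 0
Σ ṁᵢCp,ᵢTᵢ = 161×2.34×-47.7 + 243×2.34×-16.5 + 135×2.34×17.1 = -21951
Σ ṁᵢCp,ᵢ = 161×2.34 + 243×2.34 + 135×2.34 = 1261.3
T_out = -21951 / 1261.3 = -17.404 °C

T_out = -17.4 °C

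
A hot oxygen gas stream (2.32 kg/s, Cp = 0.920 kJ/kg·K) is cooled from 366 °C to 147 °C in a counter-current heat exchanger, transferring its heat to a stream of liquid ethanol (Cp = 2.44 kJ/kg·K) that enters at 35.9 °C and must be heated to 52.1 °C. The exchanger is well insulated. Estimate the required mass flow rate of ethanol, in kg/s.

ṁ_c = 11.8 kg/s

Heat released by hot stream: Q = 2.32 × 0.920 × (366 − 147) = 467.43 kJ/s
Energy balance on cold side (adiabatic exchanger): Q = ṁ_c·Cp_c·(T_c,out − T_c,in)
ṁ_c = 467.43 / [2.44 × (52.1 − 35.9)] = 11.825 kg/s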